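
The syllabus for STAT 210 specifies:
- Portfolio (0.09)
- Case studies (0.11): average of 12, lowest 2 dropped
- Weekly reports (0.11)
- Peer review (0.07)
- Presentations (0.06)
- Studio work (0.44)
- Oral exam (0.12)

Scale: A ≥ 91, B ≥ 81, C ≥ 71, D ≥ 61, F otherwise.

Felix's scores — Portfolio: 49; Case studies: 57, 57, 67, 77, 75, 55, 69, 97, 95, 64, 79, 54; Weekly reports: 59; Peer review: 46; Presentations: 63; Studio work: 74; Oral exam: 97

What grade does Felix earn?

Case studies: drop 54, 55 → average of remaining 10 = 737/10 = 73.7
Weighted total:
  Portfolio 49 × 0.09 = 4.41
  Case studies 73.7 × 0.11 = 8.107
  Weekly reports 59 × 0.11 = 6.49
  Peer review 46 × 0.07 = 3.22
  Presentations 63 × 0.06 = 3.78
  Studio work 74 × 0.44 = 32.56
  Oral exam 97 × 0.12 = 11.64
Sum = 70.207
70.207 is ≥ 61 and < 71 → D

D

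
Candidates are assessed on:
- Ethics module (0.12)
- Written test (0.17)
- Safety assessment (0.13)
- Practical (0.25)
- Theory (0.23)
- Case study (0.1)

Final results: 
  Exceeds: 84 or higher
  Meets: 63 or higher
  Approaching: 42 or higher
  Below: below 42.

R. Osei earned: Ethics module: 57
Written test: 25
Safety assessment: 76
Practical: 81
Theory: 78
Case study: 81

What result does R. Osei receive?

Weighted total:
  Ethics module 57 × 0.12 = 6.84
  Written test 25 × 0.17 = 4.25
  Safety assessment 76 × 0.13 = 9.88
  Practical 81 × 0.25 = 20.25
  Theory 78 × 0.23 = 17.94
  Case study 81 × 0.1 = 8.1
Sum = 67.26
67.26 is ≥ 63 and < 84 → Meets

Meets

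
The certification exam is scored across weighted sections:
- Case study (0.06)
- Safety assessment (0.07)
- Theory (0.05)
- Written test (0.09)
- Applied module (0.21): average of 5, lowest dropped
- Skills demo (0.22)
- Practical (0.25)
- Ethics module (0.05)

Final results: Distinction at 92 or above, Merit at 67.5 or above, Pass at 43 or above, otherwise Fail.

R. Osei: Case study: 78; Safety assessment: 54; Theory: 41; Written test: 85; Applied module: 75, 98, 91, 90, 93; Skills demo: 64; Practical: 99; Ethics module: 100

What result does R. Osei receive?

Applied module: drop 75 → average of remaining 4 = 372/4 = 93
Weighted total:
  Case study 78 × 0.06 = 4.68
  Safety assessment 54 × 0.07 = 3.78
  Theory 41 × 0.05 = 2.05
  Written test 85 × 0.09 = 7.65
  Applied module 93 × 0.21 = 19.53
  Skills demo 64 × 0.22 = 14.08
  Practical 99 × 0.25 = 24.75
  Ethics module 100 × 0.05 = 5
Sum = 81.52
81.52 is ≥ 67.5 and < 92 → Merit

Merit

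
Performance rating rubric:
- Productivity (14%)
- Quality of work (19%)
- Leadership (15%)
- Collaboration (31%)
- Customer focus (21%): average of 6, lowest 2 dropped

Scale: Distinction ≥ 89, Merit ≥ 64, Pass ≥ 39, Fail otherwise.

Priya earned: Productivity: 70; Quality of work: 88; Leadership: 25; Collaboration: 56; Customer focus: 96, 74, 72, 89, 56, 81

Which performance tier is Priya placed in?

Merit

Customer focus: drop 56, 72 → average of remaining 4 = 340/4 = 85
Weighted total:
  Productivity 70 × 0.14 = 9.8
  Quality of work 88 × 0.19 = 16.72
  Leadership 25 × 0.15 = 3.75
  Collaboration 56 × 0.31 = 17.36
  Customer focus 85 × 0.21 = 17.85
Sum = 65.48
65.48 is ≥ 64 and < 89 → Merit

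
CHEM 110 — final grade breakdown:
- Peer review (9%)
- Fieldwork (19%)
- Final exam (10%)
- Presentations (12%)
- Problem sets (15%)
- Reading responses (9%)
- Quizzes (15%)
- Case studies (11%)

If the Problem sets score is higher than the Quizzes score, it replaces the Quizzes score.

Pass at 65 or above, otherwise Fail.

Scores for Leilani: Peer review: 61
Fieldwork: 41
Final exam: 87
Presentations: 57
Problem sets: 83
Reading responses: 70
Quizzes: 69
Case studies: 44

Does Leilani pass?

Fail

Problem sets (83) > Quizzes (69), so Quizzes counts as 83.
Weighted total:
  Peer review 61 × 0.09 = 5.49
  Fieldwork 41 × 0.19 = 7.79
  Final exam 87 × 0.1 = 8.7
  Presentations 57 × 0.12 = 6.84
  Problem sets 83 × 0.15 = 12.45
  Reading responses 70 × 0.09 = 6.3
  Quizzes 83 × 0.15 = 12.45
  Case studies 44 × 0.11 = 4.84
Sum = 64.86
64.86 < 65 → Fail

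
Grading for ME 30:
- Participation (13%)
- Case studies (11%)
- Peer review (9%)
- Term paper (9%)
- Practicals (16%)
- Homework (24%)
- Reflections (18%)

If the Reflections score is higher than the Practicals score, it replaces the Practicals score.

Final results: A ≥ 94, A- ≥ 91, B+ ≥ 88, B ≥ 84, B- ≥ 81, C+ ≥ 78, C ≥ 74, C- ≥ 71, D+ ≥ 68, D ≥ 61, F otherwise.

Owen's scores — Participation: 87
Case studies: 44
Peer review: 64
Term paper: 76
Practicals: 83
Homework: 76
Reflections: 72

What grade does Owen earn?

Reflections (72) ≤ Practicals (83), so Practicals stays at 83.
Weighted total:
  Participation 87 × 0.13 = 11.31
  Case studies 44 × 0.11 = 4.84
  Peer review 64 × 0.09 = 5.76
  Term paper 76 × 0.09 = 6.84
  Practicals 83 × 0.16 = 13.28
  Homework 76 × 0.24 = 18.24
  Reflections 72 × 0.18 = 12.96
Sum = 73.23
73.23 is ≥ 71 and < 74 → C-

C-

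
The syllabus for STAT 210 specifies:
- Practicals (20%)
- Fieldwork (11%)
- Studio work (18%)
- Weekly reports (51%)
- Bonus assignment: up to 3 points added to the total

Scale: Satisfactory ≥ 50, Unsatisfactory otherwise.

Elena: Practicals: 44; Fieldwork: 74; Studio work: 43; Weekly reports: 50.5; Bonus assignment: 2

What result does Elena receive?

Satisfactory

Weighted total:
  Practicals 44 × 0.2 = 8.8
  Fieldwork 74 × 0.11 = 8.14
  Studio work 43 × 0.18 = 7.74
  Weekly reports 50.5 × 0.51 = 25.755
Sum = 50.435
Bonus assignment: 50.435 + 2 = 52.435
52.435 ≥ 50 → Satisfactory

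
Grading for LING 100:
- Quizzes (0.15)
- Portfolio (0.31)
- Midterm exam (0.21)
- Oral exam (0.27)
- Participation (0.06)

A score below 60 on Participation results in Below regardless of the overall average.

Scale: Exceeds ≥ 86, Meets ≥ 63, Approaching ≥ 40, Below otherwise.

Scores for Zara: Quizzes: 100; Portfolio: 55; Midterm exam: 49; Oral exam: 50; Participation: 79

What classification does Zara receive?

Approaching

Participation score 79 ≥ 60: minimum met.
Weighted total:
  Quizzes 100 × 0.15 = 15
  Portfolio 55 × 0.31 = 17.05
  Midterm exam 49 × 0.21 = 10.29
  Oral exam 50 × 0.27 = 13.5
  Participation 79 × 0.06 = 4.74
Sum = 60.58
60.58 is ≥ 40 and < 63 → Approaching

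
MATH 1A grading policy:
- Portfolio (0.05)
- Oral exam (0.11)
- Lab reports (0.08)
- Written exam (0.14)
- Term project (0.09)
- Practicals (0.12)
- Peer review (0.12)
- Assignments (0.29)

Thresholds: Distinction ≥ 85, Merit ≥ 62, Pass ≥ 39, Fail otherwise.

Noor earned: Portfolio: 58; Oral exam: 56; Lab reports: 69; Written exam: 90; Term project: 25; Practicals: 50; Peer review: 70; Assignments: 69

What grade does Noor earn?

Merit

Weighted total:
  Portfolio 58 × 0.05 = 2.9
  Oral exam 56 × 0.11 = 6.16
  Lab reports 69 × 0.08 = 5.52
  Written exam 90 × 0.14 = 12.6
  Term project 25 × 0.09 = 2.25
  Practicals 50 × 0.12 = 6
  Peer review 70 × 0.12 = 8.4
  Assignments 69 × 0.29 = 20.01
Sum = 63.84
63.84 is ≥ 62 and < 85 → Merit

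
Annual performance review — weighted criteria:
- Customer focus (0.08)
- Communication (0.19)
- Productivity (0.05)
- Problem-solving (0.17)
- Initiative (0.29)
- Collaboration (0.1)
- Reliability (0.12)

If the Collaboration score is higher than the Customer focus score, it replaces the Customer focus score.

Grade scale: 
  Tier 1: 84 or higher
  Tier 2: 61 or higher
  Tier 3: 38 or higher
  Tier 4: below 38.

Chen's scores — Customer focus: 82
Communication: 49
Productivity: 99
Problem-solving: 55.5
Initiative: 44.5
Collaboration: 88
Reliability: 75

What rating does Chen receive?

Collaboration (88) > Customer focus (82), so Customer focus counts as 88.
Weighted total:
  Customer focus 88 × 0.08 = 7.04
  Communication 49 × 0.19 = 9.31
  Productivity 99 × 0.05 = 4.95
  Problem-solving 55.5 × 0.17 = 9.435
  Initiative 44.5 × 0.29 = 12.905
  Collaboration 88 × 0.1 = 8.8
  Reliability 75 × 0.12 = 9
Sum = 61.44
61.44 is ≥ 61 and < 84 → Tier 2

Tier 2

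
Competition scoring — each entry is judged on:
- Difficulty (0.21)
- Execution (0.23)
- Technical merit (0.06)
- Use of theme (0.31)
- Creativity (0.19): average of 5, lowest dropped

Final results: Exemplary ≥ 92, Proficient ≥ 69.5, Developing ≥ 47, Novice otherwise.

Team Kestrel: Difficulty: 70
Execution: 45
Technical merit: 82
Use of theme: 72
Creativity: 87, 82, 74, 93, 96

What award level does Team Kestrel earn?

Developing

Creativity: drop 74 → average of remaining 4 = 358/4 = 89.5
Weighted total:
  Difficulty 70 × 0.21 = 14.7
  Execution 45 × 0.23 = 10.35
  Technical merit 82 × 0.06 = 4.92
  Use of theme 72 × 0.31 = 22.32
  Creativity 89.5 × 0.19 = 17.005
Sum = 69.295
69.295 is ≥ 47 and < 69.5 → Developing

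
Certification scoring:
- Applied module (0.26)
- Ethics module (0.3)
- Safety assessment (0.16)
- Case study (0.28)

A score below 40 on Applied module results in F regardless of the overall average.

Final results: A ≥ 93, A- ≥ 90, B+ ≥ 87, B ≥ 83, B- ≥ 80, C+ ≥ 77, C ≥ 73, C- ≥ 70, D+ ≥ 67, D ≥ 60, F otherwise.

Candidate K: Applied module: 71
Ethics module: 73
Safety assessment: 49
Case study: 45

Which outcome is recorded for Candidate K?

Applied module score 71 ≥ 40: minimum met.
Weighted total:
  Applied module 71 × 0.26 = 18.46
  Ethics module 73 × 0.3 = 21.9
  Safety assessment 49 × 0.16 = 7.84
  Case study 45 × 0.28 = 12.6
Sum = 60.8
60.8 is ≥ 60 and < 67 → D

D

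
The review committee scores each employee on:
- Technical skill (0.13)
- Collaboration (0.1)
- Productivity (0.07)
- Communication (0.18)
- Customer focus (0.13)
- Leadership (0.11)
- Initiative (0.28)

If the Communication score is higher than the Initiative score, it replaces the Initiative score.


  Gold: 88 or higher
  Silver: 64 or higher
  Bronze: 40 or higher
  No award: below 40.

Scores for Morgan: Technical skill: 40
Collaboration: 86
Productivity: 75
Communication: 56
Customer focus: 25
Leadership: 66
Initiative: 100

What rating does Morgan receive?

Silver

Communication (56) ≤ Initiative (100), so Initiative stays at 100.
Weighted total:
  Technical skill 40 × 0.13 = 5.2
  Collaboration 86 × 0.1 = 8.6
  Productivity 75 × 0.07 = 5.25
  Communication 56 × 0.18 = 10.08
  Customer focus 25 × 0.13 = 3.25
  Leadership 66 × 0.11 = 7.26
  Initiative 100 × 0.28 = 28
Sum = 67.64
67.64 is ≥ 64 and < 88 → Silver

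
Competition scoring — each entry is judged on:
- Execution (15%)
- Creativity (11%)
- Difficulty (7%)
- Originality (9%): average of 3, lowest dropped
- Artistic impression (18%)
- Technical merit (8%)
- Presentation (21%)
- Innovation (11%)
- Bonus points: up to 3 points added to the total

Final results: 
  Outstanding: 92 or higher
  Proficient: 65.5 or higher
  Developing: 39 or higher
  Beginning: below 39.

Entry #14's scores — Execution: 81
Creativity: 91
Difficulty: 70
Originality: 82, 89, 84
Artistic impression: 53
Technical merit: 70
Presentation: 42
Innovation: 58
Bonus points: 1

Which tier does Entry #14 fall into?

Proficient

Originality: drop 82 → average of remaining 2 = 173/2 = 86.5
Weighted total:
  Execution 81 × 0.15 = 12.15
  Creativity 91 × 0.11 = 10.01
  Difficulty 70 × 0.07 = 4.9
  Originality 86.5 × 0.09 = 7.785
  Artistic impression 53 × 0.18 = 9.54
  Technical merit 70 × 0.08 = 5.6
  Presentation 42 × 0.21 = 8.82
  Innovation 58 × 0.11 = 6.38
Sum = 65.185
Bonus points: 65.185 + 1 = 66.185
66.185 is ≥ 65.5 and < 92 → Proficient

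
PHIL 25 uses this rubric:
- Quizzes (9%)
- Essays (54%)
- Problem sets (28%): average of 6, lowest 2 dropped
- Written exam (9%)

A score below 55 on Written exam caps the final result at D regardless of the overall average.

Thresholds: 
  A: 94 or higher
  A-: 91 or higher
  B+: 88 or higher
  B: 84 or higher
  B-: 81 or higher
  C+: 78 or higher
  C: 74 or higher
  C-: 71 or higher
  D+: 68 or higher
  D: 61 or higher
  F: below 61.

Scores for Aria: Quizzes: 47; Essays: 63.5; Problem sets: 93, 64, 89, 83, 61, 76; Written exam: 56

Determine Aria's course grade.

Problem sets: drop 61, 64 → average of remaining 4 = 341/4 = 85.25
Written exam score 56 ≥ 55: minimum met.
Weighted total:
  Quizzes 47 × 0.09 = 4.23
  Essays 63.5 × 0.54 = 34.29
  Problem sets 85.25 × 0.28 = 23.87
  Written exam 56 × 0.09 = 5.04
Sum = 67.43
67.43 is ≥ 61 and < 68 → D

D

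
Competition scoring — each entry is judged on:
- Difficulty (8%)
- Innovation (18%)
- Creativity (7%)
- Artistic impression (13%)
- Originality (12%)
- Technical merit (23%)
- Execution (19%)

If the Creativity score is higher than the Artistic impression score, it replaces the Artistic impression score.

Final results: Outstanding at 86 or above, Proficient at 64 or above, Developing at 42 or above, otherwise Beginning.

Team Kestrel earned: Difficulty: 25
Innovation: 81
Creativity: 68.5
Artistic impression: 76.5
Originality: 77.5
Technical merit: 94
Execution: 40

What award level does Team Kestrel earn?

Proficient

Creativity (68.5) ≤ Artistic impression (76.5), so Artistic impression stays at 76.5.
Weighted total:
  Difficulty 25 × 0.08 = 2
  Innovation 81 × 0.18 = 14.58
  Creativity 68.5 × 0.07 = 4.795
  Artistic impression 76.5 × 0.13 = 9.945
  Originality 77.5 × 0.12 = 9.3
  Technical merit 94 × 0.23 = 21.62
  Execution 40 × 0.19 = 7.6
Sum = 69.84
69.84 is ≥ 64 and < 86 → Proficient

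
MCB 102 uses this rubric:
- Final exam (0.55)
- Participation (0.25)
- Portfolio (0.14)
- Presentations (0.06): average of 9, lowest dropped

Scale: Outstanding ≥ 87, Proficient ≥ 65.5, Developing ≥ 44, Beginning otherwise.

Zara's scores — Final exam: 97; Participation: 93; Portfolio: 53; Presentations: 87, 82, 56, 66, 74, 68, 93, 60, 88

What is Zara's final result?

Outstanding

Presentations: drop 56 → average of remaining 8 = 618/8 = 77.25
Weighted total:
  Final exam 97 × 0.55 = 53.35
  Participation 93 × 0.25 = 23.25
  Portfolio 53 × 0.14 = 7.42
  Presentations 77.25 × 0.06 = 4.635
Sum = 88.655
88.655 ≥ 87 → Outstanding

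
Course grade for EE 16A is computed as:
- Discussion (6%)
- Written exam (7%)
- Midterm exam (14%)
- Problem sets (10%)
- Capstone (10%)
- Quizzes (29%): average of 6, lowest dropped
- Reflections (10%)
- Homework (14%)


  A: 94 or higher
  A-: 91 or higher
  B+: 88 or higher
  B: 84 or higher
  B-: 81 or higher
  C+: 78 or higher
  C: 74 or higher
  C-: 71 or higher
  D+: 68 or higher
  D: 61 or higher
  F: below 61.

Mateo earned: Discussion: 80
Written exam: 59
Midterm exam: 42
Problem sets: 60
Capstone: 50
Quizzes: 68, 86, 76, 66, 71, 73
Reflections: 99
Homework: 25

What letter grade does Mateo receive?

Quizzes: drop 66 → average of remaining 5 = 374/5 = 74.8
Weighted total:
  Discussion 80 × 0.06 = 4.8
  Written exam 59 × 0.07 = 4.13
  Midterm exam 42 × 0.14 = 5.88
  Problem sets 60 × 0.1 = 6
  Capstone 50 × 0.1 = 5
  Quizzes 74.8 × 0.29 = 21.692
  Reflections 99 × 0.1 = 9.9
  Homework 25 × 0.14 = 3.5
Sum = 60.902
60.902 < 61 → F

F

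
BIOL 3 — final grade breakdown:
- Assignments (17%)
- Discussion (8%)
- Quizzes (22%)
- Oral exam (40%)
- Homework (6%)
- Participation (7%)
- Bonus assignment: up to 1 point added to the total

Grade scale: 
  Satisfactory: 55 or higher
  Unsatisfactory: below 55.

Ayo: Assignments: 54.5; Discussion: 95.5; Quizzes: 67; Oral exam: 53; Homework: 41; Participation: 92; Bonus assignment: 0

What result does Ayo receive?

Satisfactory

Weighted total:
  Assignments 54.5 × 0.17 = 9.265
  Discussion 95.5 × 0.08 = 7.64
  Quizzes 67 × 0.22 = 14.74
  Oral exam 53 × 0.4 = 21.2
  Homework 41 × 0.06 = 2.46
  Participation 92 × 0.07 = 6.44
Sum = 61.745
Bonus assignment: 61.745 + 0 = 61.745
61.745 ≥ 55 → Satisfactory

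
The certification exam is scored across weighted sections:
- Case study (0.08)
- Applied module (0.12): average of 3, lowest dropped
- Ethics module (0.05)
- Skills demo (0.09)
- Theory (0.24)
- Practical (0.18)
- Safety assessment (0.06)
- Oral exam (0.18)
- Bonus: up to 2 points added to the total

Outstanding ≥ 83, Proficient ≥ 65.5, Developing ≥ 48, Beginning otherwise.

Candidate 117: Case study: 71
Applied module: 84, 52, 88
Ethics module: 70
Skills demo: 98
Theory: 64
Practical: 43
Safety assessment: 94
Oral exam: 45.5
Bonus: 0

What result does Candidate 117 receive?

Developing

Applied module: drop 52 → average of remaining 2 = 172/2 = 86
Weighted total:
  Case study 71 × 0.08 = 5.68
  Applied module 86 × 0.12 = 10.32
  Ethics module 70 × 0.05 = 3.5
  Skills demo 98 × 0.09 = 8.82
  Theory 64 × 0.24 = 15.36
  Practical 43 × 0.18 = 7.74
  Safety assessment 94 × 0.06 = 5.64
  Oral exam 45.5 × 0.18 = 8.19
Sum = 65.25
Bonus: 65.25 + 0 = 65.25
65.25 is ≥ 48 and < 65.5 → Developing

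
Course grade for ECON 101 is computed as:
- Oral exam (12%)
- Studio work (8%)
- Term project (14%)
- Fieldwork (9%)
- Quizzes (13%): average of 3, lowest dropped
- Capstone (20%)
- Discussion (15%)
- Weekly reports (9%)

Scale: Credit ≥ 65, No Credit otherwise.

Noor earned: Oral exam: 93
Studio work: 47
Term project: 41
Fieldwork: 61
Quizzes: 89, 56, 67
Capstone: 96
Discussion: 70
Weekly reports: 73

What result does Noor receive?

Quizzes: drop 56 → average of remaining 2 = 156/2 = 78
Weighted total:
  Oral exam 93 × 0.12 = 11.16
  Studio work 47 × 0.08 = 3.76
  Term project 41 × 0.14 = 5.74
  Fieldwork 61 × 0.09 = 5.49
  Quizzes 78 × 0.13 = 10.14
  Capstone 96 × 0.2 = 19.2
  Discussion 70 × 0.15 = 10.5
  Weekly reports 73 × 0.09 = 6.57
Sum = 72.56
72.56 ≥ 65 → Credit

Credit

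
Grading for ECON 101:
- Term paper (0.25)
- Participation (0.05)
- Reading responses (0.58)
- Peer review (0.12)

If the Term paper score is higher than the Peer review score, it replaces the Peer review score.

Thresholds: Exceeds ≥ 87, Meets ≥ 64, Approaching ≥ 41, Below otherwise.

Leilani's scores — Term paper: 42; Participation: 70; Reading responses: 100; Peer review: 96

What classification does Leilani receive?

Term paper (42) ≤ Peer review (96), so Peer review stays at 96.
Weighted total:
  Term paper 42 × 0.25 = 10.5
  Participation 70 × 0.05 = 3.5
  Reading responses 100 × 0.58 = 58
  Peer review 96 × 0.12 = 11.52
Sum = 83.52
83.52 is ≥ 64 and < 87 → Meets

Meets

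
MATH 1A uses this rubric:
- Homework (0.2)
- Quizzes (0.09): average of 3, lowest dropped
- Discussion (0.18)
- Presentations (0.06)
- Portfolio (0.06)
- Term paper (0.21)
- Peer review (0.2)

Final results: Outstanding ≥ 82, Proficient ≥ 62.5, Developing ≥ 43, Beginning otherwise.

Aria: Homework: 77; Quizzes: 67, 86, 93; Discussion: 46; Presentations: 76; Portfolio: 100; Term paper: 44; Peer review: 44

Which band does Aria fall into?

Developing

Quizzes: drop 67 → average of remaining 2 = 179/2 = 89.5
Weighted total:
  Homework 77 × 0.2 = 15.4
  Quizzes 89.5 × 0.09 = 8.055
  Discussion 46 × 0.18 = 8.28
  Presentations 76 × 0.06 = 4.56
  Portfolio 100 × 0.06 = 6
  Term paper 44 × 0.21 = 9.24
  Peer review 44 × 0.2 = 8.8
Sum = 60.335
60.335 is ≥ 43 and < 62.5 → Developing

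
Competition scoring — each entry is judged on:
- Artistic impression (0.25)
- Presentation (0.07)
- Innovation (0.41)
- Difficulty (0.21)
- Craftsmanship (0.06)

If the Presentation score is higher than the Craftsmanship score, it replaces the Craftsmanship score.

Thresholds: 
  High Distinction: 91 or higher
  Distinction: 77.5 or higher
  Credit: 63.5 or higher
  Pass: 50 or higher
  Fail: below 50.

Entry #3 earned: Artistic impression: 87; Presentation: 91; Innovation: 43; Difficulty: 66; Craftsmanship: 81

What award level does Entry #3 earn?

Presentation (91) > Craftsmanship (81), so Craftsmanship counts as 91.
Weighted total:
  Artistic impression 87 × 0.25 = 21.75
  Presentation 91 × 0.07 = 6.37
  Innovation 43 × 0.41 = 17.63
  Difficulty 66 × 0.21 = 13.86
  Craftsmanship 91 × 0.06 = 5.46
Sum = 65.07
65.07 is ≥ 63.5 and < 77.5 → Credit

Credit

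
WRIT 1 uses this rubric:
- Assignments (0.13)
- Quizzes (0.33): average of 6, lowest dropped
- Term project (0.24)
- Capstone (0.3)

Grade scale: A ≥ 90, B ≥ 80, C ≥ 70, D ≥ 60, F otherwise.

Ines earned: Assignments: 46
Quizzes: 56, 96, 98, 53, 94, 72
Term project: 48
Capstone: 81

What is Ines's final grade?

D

Quizzes: drop 53 → average of remaining 5 = 416/5 = 83.2
Weighted total:
  Assignments 46 × 0.13 = 5.98
  Quizzes 83.2 × 0.33 = 27.456
  Term project 48 × 0.24 = 11.52
  Capstone 81 × 0.3 = 24.3
Sum = 69.256
69.256 is ≥ 60 and < 70 → D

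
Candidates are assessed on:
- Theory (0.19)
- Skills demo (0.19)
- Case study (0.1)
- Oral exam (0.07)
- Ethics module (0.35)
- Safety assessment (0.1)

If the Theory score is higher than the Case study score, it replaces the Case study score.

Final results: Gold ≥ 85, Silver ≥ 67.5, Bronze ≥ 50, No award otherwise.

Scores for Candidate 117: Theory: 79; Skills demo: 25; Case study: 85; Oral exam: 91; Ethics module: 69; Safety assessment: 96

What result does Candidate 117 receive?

Theory (79) ≤ Case study (85), so Case study stays at 85.
Weighted total:
  Theory 79 × 0.19 = 15.01
  Skills demo 25 × 0.19 = 4.75
  Case study 85 × 0.1 = 8.5
  Oral exam 91 × 0.07 = 6.37
  Ethics module 69 × 0.35 = 24.15
  Safety assessment 96 × 0.1 = 9.6
Sum = 68.38
68.38 is ≥ 67.5 and < 85 → Silver

Silver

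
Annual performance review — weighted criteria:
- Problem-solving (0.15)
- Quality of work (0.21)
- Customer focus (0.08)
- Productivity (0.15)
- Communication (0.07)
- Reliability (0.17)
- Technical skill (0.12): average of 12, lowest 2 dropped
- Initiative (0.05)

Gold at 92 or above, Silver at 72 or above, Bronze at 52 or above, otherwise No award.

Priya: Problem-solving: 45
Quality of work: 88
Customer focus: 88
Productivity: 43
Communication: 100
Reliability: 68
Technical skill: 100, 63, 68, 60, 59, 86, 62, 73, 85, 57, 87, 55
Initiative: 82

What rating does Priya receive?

Technical skill: drop 55, 57 → average of remaining 10 = 743/10 = 74.3
Weighted total:
  Problem-solving 45 × 0.15 = 6.75
  Quality of work 88 × 0.21 = 18.48
  Customer focus 88 × 0.08 = 7.04
  Productivity 43 × 0.15 = 6.45
  Communication 100 × 0.07 = 7
  Reliability 68 × 0.17 = 11.56
  Technical skill 74.3 × 0.12 = 8.916
  Initiative 82 × 0.05 = 4.1
Sum = 70.296
70.296 is ≥ 52 and < 72 → Bronze

Bronze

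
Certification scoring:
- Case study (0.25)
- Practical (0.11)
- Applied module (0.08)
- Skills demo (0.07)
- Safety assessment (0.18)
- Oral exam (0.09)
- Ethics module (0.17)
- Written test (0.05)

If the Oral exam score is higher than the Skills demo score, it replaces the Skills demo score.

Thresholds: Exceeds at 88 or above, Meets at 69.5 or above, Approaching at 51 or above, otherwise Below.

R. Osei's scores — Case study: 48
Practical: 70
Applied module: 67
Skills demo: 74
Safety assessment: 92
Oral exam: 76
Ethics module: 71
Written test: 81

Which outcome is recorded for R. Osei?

Oral exam (76) > Skills demo (74), so Skills demo counts as 76.
Weighted total:
  Case study 48 × 0.25 = 12
  Practical 70 × 0.11 = 7.7
  Applied module 67 × 0.08 = 5.36
  Skills demo 76 × 0.07 = 5.32
  Safety assessment 92 × 0.18 = 16.56
  Oral exam 76 × 0.09 = 6.84
  Ethics module 71 × 0.17 = 12.07
  Written test 81 × 0.05 = 4.05
Sum = 69.9
69.9 is ≥ 69.5 and < 88 → Meets

Meets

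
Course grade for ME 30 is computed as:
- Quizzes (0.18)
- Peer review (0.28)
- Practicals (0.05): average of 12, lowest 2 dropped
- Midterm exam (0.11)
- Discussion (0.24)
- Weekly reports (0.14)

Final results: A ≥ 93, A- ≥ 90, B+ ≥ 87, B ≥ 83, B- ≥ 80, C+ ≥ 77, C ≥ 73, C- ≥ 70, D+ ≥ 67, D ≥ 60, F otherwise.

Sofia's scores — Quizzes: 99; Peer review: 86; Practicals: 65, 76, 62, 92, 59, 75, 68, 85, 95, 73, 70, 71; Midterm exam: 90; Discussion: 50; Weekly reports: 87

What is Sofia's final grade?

Practicals: drop 59, 62 → average of remaining 10 = 770/10 = 77
Weighted total:
  Quizzes 99 × 0.18 = 17.82
  Peer review 86 × 0.28 = 24.08
  Practicals 77 × 0.05 = 3.85
  Midterm exam 90 × 0.11 = 9.9
  Discussion 50 × 0.24 = 12
  Weekly reports 87 × 0.14 = 12.18
Sum = 79.83
79.83 is ≥ 77 and < 80 → C+

C+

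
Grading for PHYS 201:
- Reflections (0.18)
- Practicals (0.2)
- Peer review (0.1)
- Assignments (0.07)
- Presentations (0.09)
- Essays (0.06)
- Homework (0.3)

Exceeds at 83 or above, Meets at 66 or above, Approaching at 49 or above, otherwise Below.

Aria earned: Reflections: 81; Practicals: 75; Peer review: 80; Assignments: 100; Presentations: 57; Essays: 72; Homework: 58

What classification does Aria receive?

Meets

Weighted total:
  Reflections 81 × 0.18 = 14.58
  Practicals 75 × 0.2 = 15
  Peer review 80 × 0.1 = 8
  Assignments 100 × 0.07 = 7
  Presentations 57 × 0.09 = 5.13
  Essays 72 × 0.06 = 4.32
  Homework 58 × 0.3 = 17.4
Sum = 71.43
71.43 is ≥ 66 and < 83 → Meets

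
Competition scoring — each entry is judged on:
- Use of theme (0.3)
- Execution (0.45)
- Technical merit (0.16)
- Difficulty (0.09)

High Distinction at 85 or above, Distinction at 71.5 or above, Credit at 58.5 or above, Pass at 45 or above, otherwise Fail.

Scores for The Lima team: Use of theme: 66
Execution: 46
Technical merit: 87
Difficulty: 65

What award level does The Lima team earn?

Weighted total:
  Use of theme 66 × 0.3 = 19.8
  Execution 46 × 0.45 = 20.7
  Technical merit 87 × 0.16 = 13.92
  Difficulty 65 × 0.09 = 5.85
Sum = 60.27
60.27 is ≥ 58.5 and < 71.5 → Credit

Credit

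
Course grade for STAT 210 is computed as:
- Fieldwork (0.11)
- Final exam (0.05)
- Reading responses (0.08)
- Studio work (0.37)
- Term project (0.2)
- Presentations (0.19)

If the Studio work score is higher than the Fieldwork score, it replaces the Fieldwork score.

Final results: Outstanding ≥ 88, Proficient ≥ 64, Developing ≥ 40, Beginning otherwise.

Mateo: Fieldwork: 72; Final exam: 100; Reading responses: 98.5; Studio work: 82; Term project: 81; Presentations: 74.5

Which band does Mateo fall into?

Studio work (82) > Fieldwork (72), so Fieldwork counts as 82.
Weighted total:
  Fieldwork 82 × 0.11 = 9.02
  Final exam 100 × 0.05 = 5
  Reading responses 98.5 × 0.08 = 7.88
  Studio work 82 × 0.37 = 30.34
  Term project 81 × 0.2 = 16.2
  Presentations 74.5 × 0.19 = 14.155
Sum = 82.595
82.595 is ≥ 64 and < 88 → Proficient

Proficient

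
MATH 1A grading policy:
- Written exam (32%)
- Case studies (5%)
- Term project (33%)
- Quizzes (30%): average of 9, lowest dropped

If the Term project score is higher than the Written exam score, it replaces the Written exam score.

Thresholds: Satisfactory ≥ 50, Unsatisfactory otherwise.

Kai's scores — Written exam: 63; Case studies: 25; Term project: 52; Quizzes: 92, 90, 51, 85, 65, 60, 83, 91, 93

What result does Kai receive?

Satisfactory

Quizzes: drop 51 → average of remaining 8 = 659/8 = 82.375
Term project (52) ≤ Written exam (63), so Written exam stays at 63.
Weighted total:
  Written exam 63 × 0.32 = 20.16
  Case studies 25 × 0.05 = 1.25
  Term project 52 × 0.33 = 17.16
  Quizzes 82.375 × 0.3 = 24.7125
Sum = 63.2825
63.2825 ≥ 50 → Satisfactory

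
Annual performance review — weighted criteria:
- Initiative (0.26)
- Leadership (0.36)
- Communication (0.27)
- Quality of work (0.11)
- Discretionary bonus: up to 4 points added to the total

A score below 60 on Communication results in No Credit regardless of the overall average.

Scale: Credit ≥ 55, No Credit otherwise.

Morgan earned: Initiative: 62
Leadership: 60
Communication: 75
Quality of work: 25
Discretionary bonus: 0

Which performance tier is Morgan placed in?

Credit

Communication score 75 ≥ 60: minimum met.
Weighted total:
  Initiative 62 × 0.26 = 16.12
  Leadership 60 × 0.36 = 21.6
  Communication 75 × 0.27 = 20.25
  Quality of work 25 × 0.11 = 2.75
Sum = 60.72
Discretionary bonus: 60.72 + 0 = 60.72
60.72 ≥ 55 → Credit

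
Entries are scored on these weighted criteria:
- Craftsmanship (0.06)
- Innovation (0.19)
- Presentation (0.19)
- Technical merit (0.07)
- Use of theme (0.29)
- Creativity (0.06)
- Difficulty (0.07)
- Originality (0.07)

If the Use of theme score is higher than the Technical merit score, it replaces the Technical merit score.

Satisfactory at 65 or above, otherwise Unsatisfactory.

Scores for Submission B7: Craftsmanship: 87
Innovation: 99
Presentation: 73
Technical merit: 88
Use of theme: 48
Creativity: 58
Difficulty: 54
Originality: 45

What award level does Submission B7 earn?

Use of theme (48) ≤ Technical merit (88), so Technical merit stays at 88.
Weighted total:
  Craftsmanship 87 × 0.06 = 5.22
  Innovation 99 × 0.19 = 18.81
  Presentation 73 × 0.19 = 13.87
  Technical merit 88 × 0.07 = 6.16
  Use of theme 48 × 0.29 = 13.92
  Creativity 58 × 0.06 = 3.48
  Difficulty 54 × 0.07 = 3.78
  Originality 45 × 0.07 = 3.15
Sum = 68.39
68.39 ≥ 65 → Satisfactory

Satisfactory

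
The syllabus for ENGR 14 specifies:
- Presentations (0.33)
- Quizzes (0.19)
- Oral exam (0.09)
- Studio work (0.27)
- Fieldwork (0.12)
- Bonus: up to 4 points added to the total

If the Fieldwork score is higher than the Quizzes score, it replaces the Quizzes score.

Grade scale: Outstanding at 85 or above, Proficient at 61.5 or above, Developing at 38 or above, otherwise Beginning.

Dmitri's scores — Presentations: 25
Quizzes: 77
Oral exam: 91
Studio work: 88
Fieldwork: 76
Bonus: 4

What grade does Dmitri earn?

Fieldwork (76) ≤ Quizzes (77), so Quizzes stays at 77.
Weighted total:
  Presentations 25 × 0.33 = 8.25
  Quizzes 77 × 0.19 = 14.63
  Oral exam 91 × 0.09 = 8.19
  Studio work 88 × 0.27 = 23.76
  Fieldwork 76 × 0.12 = 9.12
Sum = 63.95
Bonus: 63.95 + 4 = 67.95
67.95 is ≥ 61.5 and < 85 → Proficient

Proficient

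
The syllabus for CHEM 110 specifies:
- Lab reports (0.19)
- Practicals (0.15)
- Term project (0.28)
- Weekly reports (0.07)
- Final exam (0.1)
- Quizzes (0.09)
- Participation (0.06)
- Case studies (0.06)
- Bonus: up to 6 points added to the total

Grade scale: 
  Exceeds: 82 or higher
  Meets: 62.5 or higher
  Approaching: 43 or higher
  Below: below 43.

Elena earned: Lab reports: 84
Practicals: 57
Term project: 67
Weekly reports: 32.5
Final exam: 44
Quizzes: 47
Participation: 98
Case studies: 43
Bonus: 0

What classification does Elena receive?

Meets

Weighted total:
  Lab reports 84 × 0.19 = 15.96
  Practicals 57 × 0.15 = 8.55
  Term project 67 × 0.28 = 18.76
  Weekly reports 32.5 × 0.07 = 2.275
  Final exam 44 × 0.1 = 4.4
  Quizzes 47 × 0.09 = 4.23
  Participation 98 × 0.06 = 5.88
  Case studies 43 × 0.06 = 2.58
Sum = 62.635
Bonus: 62.635 + 0 = 62.635
62.635 is ≥ 62.5 and < 82 → Meets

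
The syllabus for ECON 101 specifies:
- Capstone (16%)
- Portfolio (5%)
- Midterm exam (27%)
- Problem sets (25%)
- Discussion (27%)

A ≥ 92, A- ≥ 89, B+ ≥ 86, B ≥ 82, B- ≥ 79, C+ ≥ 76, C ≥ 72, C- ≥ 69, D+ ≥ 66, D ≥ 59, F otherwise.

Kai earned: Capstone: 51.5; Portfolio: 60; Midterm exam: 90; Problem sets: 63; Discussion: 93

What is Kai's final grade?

C+

Weighted total:
  Capstone 51.5 × 0.16 = 8.24
  Portfolio 60 × 0.05 = 3
  Midterm exam 90 × 0.27 = 24.3
  Problem sets 63 × 0.25 = 15.75
  Discussion 93 × 0.27 = 25.11
Sum = 76.4
76.4 is ≥ 76 and < 79 → C+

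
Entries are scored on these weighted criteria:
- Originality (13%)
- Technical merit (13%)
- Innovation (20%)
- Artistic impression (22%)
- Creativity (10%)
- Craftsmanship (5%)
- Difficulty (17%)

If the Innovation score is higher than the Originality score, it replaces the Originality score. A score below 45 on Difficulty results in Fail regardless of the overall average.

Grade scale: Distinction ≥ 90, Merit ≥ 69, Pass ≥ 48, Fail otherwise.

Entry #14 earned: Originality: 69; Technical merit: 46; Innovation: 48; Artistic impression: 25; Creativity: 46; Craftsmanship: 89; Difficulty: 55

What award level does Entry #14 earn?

Innovation (48) ≤ Originality (69), so Originality stays at 69.
Difficulty score 55 ≥ 45: minimum met.
Weighted total:
  Originality 69 × 0.13 = 8.97
  Technical merit 46 × 0.13 = 5.98
  Innovation 48 × 0.2 = 9.6
  Artistic impression 25 × 0.22 = 5.5
  Creativity 46 × 0.1 = 4.6
  Craftsmanship 89 × 0.05 = 4.45
  Difficulty 55 × 0.17 = 9.35
Sum = 48.45
48.45 is ≥ 48 and < 69 → Pass

Pass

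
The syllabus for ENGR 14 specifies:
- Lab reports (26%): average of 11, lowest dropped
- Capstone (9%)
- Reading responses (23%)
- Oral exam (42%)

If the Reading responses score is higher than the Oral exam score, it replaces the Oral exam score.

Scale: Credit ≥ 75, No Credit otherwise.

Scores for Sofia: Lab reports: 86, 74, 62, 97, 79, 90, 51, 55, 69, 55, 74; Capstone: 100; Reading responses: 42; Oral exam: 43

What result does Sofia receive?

Lab reports: drop 51 → average of remaining 10 = 741/10 = 74.1
Reading responses (42) ≤ Oral exam (43), so Oral exam stays at 43.
Weighted total:
  Lab reports 74.1 × 0.26 = 19.266
  Capstone 100 × 0.09 = 9
  Reading responses 42 × 0.23 = 9.66
  Oral exam 43 × 0.42 = 18.06
Sum = 55.986
55.986 < 75 → No Credit

No Credit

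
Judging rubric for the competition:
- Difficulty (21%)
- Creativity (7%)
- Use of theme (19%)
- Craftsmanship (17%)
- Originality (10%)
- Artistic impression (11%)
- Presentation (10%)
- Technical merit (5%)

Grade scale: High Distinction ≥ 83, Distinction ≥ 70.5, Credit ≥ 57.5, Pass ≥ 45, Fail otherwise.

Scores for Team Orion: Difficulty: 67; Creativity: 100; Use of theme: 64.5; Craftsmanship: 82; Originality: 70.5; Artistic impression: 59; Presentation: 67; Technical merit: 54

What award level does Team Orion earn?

Weighted total:
  Difficulty 67 × 0.21 = 14.07
  Creativity 100 × 0.07 = 7
  Use of theme 64.5 × 0.19 = 12.255
  Craftsmanship 82 × 0.17 = 13.94
  Originality 70.5 × 0.1 = 7.05
  Artistic impression 59 × 0.11 = 6.49
  Presentation 67 × 0.1 = 6.7
  Technical merit 54 × 0.05 = 2.7
Sum = 70.205
70.205 is ≥ 57.5 and < 70.5 → Credit

Credit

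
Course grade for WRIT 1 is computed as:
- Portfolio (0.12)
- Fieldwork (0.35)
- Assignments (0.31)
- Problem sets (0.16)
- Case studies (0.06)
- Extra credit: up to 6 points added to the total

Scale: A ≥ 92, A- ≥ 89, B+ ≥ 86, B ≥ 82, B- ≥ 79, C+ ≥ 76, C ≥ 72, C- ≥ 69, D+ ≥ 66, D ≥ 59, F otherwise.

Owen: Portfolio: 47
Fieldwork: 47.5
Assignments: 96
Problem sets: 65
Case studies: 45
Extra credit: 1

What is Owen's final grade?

D+

Weighted total:
  Portfolio 47 × 0.12 = 5.64
  Fieldwork 47.5 × 0.35 = 16.625
  Assignments 96 × 0.31 = 29.76
  Problem sets 65 × 0.16 = 10.4
  Case studies 45 × 0.06 = 2.7
Sum = 65.125
Extra credit: 65.125 + 1 = 66.125
66.125 is ≥ 66 and < 69 → D+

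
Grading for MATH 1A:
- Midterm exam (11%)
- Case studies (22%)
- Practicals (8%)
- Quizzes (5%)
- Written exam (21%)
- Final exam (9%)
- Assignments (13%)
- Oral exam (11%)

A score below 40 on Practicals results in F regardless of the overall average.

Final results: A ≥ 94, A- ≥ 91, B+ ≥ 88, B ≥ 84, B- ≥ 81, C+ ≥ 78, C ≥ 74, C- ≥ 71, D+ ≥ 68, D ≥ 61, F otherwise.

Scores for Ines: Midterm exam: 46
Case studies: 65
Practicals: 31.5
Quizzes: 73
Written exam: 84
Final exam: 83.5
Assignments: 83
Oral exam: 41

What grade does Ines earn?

F

Practicals score 31.5 < 40: minimum not met.
Weighted total:
  Midterm exam 46 × 0.11 = 5.06
  Case studies 65 × 0.22 = 14.3
  Practicals 31.5 × 0.08 = 2.52
  Quizzes 73 × 0.05 = 3.65
  Written exam 84 × 0.21 = 17.64
  Final exam 83.5 × 0.09 = 7.515
  Assignments 83 × 0.13 = 10.79
  Oral exam 41 × 0.11 = 4.51
Sum = 65.985
Because the Practicals minimum was not met, the result is F.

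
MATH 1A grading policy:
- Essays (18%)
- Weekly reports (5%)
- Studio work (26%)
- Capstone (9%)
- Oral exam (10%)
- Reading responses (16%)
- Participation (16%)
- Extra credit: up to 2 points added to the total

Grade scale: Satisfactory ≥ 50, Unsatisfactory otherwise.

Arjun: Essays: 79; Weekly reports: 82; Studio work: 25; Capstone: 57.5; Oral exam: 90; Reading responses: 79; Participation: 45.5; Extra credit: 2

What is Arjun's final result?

Weighted total:
  Essays 79 × 0.18 = 14.22
  Weekly reports 82 × 0.05 = 4.1
  Studio work 25 × 0.26 = 6.5
  Capstone 57.5 × 0.09 = 5.175
  Oral exam 90 × 0.1 = 9
  Reading responses 79 × 0.16 = 12.64
  Participation 45.5 × 0.16 = 7.28
Sum = 58.915
Extra credit: 58.915 + 2 = 60.915
60.915 ≥ 50 → Satisfactory

Satisfactory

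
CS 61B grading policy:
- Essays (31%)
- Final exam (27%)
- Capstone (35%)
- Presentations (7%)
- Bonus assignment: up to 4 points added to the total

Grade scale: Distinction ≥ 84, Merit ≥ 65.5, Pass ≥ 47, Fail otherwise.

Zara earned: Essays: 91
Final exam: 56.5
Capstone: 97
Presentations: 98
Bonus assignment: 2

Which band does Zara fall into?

Weighted total:
  Essays 91 × 0.31 = 28.21
  Final exam 56.5 × 0.27 = 15.255
  Capstone 97 × 0.35 = 33.95
  Presentations 98 × 0.07 = 6.86
Sum = 84.275
Bonus assignment: 84.275 + 2 = 86.275
86.275 ≥ 84 → Distinction

Distinction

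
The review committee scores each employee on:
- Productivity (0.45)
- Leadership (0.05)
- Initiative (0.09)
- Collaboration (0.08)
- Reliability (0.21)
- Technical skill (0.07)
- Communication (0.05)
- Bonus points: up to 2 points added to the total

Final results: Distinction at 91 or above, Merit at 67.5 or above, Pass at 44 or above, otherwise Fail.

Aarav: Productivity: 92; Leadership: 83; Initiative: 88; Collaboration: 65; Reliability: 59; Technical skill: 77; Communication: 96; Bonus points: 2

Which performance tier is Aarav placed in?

Weighted total:
  Productivity 92 × 0.45 = 41.4
  Leadership 83 × 0.05 = 4.15
  Initiative 88 × 0.09 = 7.92
  Collaboration 65 × 0.08 = 5.2
  Reliability 59 × 0.21 = 12.39
  Technical skill 77 × 0.07 = 5.39
  Communication 96 × 0.05 = 4.8
Sum = 81.25
Bonus points: 81.25 + 2 = 83.25
83.25 is ≥ 67.5 and < 91 → Merit

Merit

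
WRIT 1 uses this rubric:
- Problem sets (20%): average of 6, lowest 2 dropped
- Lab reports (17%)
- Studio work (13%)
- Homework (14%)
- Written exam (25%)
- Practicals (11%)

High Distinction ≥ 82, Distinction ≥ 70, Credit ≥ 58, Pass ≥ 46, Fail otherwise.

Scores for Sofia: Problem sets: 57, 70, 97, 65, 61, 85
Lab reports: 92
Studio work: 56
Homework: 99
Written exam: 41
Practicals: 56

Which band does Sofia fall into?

Credit

Problem sets: drop 57, 61 → average of remaining 4 = 317/4 = 79.25
Weighted total:
  Problem sets 79.25 × 0.2 = 15.85
  Lab reports 92 × 0.17 = 15.64
  Studio work 56 × 0.13 = 7.28
  Homework 99 × 0.14 = 13.86
  Written exam 41 × 0.25 = 10.25
  Practicals 56 × 0.11 = 6.16
Sum = 69.04
69.04 is ≥ 58 and < 70 → Credit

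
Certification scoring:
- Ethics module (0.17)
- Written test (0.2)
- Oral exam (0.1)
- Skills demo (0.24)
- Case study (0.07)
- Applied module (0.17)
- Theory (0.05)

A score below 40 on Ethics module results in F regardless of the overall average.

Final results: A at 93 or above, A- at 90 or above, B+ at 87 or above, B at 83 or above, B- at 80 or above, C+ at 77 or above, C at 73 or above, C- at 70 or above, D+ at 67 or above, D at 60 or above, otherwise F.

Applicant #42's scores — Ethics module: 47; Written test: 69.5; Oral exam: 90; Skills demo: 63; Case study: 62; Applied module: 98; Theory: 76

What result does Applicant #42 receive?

C-

Ethics module score 47 ≥ 40: minimum met.
Weighted total:
  Ethics module 47 × 0.17 = 7.99
  Written test 69.5 × 0.2 = 13.9
  Oral exam 90 × 0.1 = 9
  Skills demo 63 × 0.24 = 15.12
  Case study 62 × 0.07 = 4.34
  Applied module 98 × 0.17 = 16.66
  Theory 76 × 0.05 = 3.8
Sum = 70.81
70.81 is ≥ 70 and < 73 → C-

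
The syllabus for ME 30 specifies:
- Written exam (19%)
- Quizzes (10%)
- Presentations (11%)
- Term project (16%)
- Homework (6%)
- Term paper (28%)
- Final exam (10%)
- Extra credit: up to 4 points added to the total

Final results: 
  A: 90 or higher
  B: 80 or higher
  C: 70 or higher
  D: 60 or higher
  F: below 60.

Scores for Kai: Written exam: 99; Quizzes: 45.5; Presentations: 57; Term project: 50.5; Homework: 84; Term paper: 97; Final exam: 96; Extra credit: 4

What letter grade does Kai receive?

Weighted total:
  Written exam 99 × 0.19 = 18.81
  Quizzes 45.5 × 0.1 = 4.55
  Presentations 57 × 0.11 = 6.27
  Term project 50.5 × 0.16 = 8.08
  Homework 84 × 0.06 = 5.04
  Term paper 97 × 0.28 = 27.16
  Final exam 96 × 0.1 = 9.6
Sum = 79.51
Extra credit: 79.51 + 4 = 83.51
83.51 is ≥ 80 and < 90 → B

B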